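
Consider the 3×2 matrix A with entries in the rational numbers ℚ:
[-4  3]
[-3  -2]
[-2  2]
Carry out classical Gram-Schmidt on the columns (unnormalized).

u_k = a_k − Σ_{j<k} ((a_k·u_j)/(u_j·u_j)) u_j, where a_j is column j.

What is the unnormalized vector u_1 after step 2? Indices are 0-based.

Step 1: u_0 = a_0 = (-4, -3, -2).
Step 2: u_1 = a_1 − (-10/29)·u_0 = (47/29, -88/29, 38/29).

u_1 = (47/29, -88/29, 38/29)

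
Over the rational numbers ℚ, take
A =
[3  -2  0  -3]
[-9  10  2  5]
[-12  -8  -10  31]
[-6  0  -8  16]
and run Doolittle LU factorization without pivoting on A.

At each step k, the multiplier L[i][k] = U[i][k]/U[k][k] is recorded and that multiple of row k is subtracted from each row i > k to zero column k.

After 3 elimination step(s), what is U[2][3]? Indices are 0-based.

U[2][3] = 3

Step 1: pivot at (0,0) is 3.
  row1 ← row1 − (-3)·row0  ⇒  L[1][0]=-3, U row1=(0, 4, 2, -4)
  row2 ← row2 − (-4)·row0  ⇒  L[2][0]=-4, U row2=(0, -16, -10, 19)
  row3 ← row3 − (-2)·row0  ⇒  L[3][0]=-2, U row3=(0, -4, -8, 10)
Step 2: pivot at (1,1) is 4.
  row2 ← row2 − (-4)·row1  ⇒  L[2][1]=-4, U row2=(0, 0, -2, 3)
  row3 ← row3 − (-1)·row1  ⇒  L[3][1]=-1, U row3=(0, 0, -6, 6)
Step 3: pivot at (2,2) is -2.
  row3 ← row3 − (3)·row2  ⇒  L[3][2]=3, U row3=(0, 0, 0, -3)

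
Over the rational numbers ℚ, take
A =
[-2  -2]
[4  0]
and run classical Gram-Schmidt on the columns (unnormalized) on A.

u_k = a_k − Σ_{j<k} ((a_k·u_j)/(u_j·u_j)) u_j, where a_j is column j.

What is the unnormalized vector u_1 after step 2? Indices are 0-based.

Step 1: u_0 = a_0 = (-2, 4).
Step 2: u_1 = a_1 − (1/5)·u_0 = (-8/5, -4/5).

u_1 = (-8/5, -4/5)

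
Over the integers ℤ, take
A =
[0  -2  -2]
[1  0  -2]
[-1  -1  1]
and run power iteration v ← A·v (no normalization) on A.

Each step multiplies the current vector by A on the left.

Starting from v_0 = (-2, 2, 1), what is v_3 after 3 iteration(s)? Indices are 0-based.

v_0 = (-2, 2, 1).
v_1 = A·v_0 = (-6, -4, 1).
v_2 = A·v_1 = (6, -8, 11).
v_3 = A·v_2 = (-6, -16, 13).

v_3 = (-6, -16, 13)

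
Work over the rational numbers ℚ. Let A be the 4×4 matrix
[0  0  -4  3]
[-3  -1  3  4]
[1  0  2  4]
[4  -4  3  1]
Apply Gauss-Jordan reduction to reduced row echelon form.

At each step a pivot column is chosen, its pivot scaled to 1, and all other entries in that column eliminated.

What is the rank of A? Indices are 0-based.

pivot(0,0): swap R0↔R1
pivot(0,0)=-3: scale R0 → (1, 1/3, -1, -4/3)
  clear (2,0): R2 −= (1)R0 → (0, -1/3, 3, 16/3)
  clear (3,0): R3 −= (4)R0 → (0, -16/3, 7, 19/3)
pivot(1,1): swap R1↔R2
pivot(1,1)=-1/3: scale R1 → (0, 1, -9, -16)
  clear (0,1): R0 −= (1/3)R1 → (1, 0, 2, 4)
  clear (3,1): R3 −= (-16/3)R1 → (0, 0, -41, -79)
pivot(2,2)=-4: scale R2 → (0, 0, 1, -3/4)
  clear (0,2): R0 −= (2)R2 → (1, 0, 0, 11/2)
  clear (1,2): R1 −= (-9)R2 → (0, 1, 0, -91/4)
  clear (3,2): R3 −= (-41)R2 → (0, 0, 0, -439/4)
pivot(3,3)=-439/4: scale R3 → (0, 0, 0, 1)
  clear (0,3): R0 −= (11/2)R3 → (1, 0, 0, 0)
  clear (1,3): R1 −= (-91/4)R3 → (0, 1, 0, 0)
  clear (2,3): R2 −= (-3/4)R3 → (0, 0, 1, 0)

rank = 4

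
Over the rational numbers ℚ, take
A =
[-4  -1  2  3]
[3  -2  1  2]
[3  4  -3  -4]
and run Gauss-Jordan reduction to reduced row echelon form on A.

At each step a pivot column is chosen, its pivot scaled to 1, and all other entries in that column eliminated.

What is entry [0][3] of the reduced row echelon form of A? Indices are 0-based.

M[0][3] = 1/4

[1] R0 /= -4  ⇒  (1, 1/4, -1/2, -3/4)
     R1 -= 3·R0  ⇒  (0, -11/4, 5/2, 17/4)
     R2 -= 3·R0  ⇒  (0, 13/4, -3/2, -7/4)
[2] R1 /= -11/4  ⇒  (0, 1, -10/11, -17/11)
     R0 -= 1/4·R1  ⇒  (1, 0, -3/11, -4/11)
     R2 -= 13/4·R1  ⇒  (0, 0, 16/11, 36/11)
[3] R2 /= 16/11  ⇒  (0, 0, 1, 9/4)
     R0 -= -3/11·R2  ⇒  (1, 0, 0, 1/4)
     R1 -= -10/11·R2  ⇒  (0, 1, 0, 1/2)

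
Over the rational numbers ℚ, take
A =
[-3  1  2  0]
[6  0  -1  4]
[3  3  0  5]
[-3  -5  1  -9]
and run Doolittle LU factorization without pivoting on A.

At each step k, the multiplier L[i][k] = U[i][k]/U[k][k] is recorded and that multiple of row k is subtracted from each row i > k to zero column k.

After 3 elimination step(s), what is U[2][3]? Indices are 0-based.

U[2][3] = -3

Step 1: pivot at (0,0) is -3.
  row1 ← row1 − (-2)·row0  ⇒  L[1][0]=-2, U row1=(0, 2, 3, 4)
  row2 ← row2 − (-1)·row0  ⇒  L[2][0]=-1, U row2=(0, 4, 2, 5)
  row3 ← row3 − (1)·row0  ⇒  L[3][0]=1, U row3=(0, -6, -1, -9)
Step 2: pivot at (1,1) is 2.
  row2 ← row2 − (2)·row1  ⇒  L[2][1]=2, U row2=(0, 0, -4, -3)
  row3 ← row3 − (-3)·row1  ⇒  L[3][1]=-3, U row3=(0, 0, 8, 3)
Step 3: pivot at (2,2) is -4.
  row3 ← row3 − (-2)·row2  ⇒  L[3][2]=-2, U row3=(0, 0, 0, -3)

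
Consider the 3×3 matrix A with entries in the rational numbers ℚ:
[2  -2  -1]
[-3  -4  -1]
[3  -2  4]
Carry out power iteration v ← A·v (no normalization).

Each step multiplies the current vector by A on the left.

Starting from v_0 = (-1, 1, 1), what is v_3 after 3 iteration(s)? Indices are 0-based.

v_3 = (-43, -66, -123)

v_0 = (-1, 1, 1).
v_1 = A·v_0 = (-5, -2, -1).
v_2 = A·v_1 = (-5, 24, -15).
v_3 = A·v_2 = (-43, -66, -123).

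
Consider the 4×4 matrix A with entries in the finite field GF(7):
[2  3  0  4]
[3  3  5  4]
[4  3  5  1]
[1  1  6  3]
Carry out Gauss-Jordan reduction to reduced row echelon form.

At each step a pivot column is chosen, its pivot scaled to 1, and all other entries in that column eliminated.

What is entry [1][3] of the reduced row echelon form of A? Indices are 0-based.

M[1][3] = 1

step 1: normalize row 0 (÷2) = (1, 5, 0, 2)
  row 1: subtract 3×row0 = (0, 2, 5, 5)
  row 2: subtract 4×row0 = (0, 4, 5, 0)
  row 3: subtract 1×row0 = (0, 3, 6, 1)
step 2: normalize row 1 (÷2) = (0, 1, 6, 6)
  row 0: subtract 5×row1 = (1, 0, 5, 0)
  row 2: subtract 4×row1 = (0, 0, 2, 4)
  row 3: subtract 3×row1 = (0, 0, 2, 4)
step 3: normalize row 2 (÷2) = (0, 0, 1, 2)
  row 0: subtract 5×row2 = (1, 0, 0, 4)
  row 1: subtract 6×row2 = (0, 1, 0, 1)
  row 3: subtract 2×row2 = (0, 0, 0, 0)
skip col 3 (zero from row 3)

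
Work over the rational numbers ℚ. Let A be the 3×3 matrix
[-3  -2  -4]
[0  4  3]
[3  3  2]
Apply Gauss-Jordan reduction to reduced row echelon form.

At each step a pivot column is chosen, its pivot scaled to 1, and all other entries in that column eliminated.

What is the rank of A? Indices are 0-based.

rank = 3

step 1: normalize row 0 (÷-3) = (1, 2/3, 4/3)
  row 2: subtract 3×row0 = (0, 1, -2)
step 2: normalize row 1 (÷4) = (0, 1, 3/4)
  row 0: subtract 2/3×row1 = (1, 0, 5/6)
  row 2: subtract 1×row1 = (0, 0, -11/4)
step 3: normalize row 2 (÷-11/4) = (0, 0, 1)
  row 0: subtract 5/6×row2 = (1, 0, 0)
  row 1: subtract 3/4×row2 = (0, 1, 0)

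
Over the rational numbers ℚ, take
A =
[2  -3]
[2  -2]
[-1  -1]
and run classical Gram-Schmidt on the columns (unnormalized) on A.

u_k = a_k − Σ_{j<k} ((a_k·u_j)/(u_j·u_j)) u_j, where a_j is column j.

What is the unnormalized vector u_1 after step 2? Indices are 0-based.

u_1 = (-1, 0, -2)

Step 1: u_0 = a_0 = (2, 2, -1).
Step 2: u_1 = a_1 − (-1)·u_0 = (-1, 0, -2).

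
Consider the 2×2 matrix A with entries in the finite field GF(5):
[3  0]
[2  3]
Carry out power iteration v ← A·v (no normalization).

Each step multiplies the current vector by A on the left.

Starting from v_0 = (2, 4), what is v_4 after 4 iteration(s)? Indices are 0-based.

v_0 = (2, 4).
v_1 = A·v_0 = (1, 1).
v_2 = A·v_1 = (3, 0).
v_3 = A·v_2 = (4, 1).
v_4 = A·v_3 = (2, 1).

v_4 = (2, 1)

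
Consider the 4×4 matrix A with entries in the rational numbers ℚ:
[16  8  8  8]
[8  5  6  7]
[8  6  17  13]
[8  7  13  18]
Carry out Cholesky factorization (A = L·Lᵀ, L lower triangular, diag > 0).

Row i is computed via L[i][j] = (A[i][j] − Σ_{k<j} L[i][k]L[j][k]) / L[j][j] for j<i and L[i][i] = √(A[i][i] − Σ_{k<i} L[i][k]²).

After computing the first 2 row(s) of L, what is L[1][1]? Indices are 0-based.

L[1][1] = 1

Step 1: L[0][0] = √(16) = 4.
  L[1][0] = (8) / L[0][0] = 2.
Step 2: L[1][1] = √(1) = 1.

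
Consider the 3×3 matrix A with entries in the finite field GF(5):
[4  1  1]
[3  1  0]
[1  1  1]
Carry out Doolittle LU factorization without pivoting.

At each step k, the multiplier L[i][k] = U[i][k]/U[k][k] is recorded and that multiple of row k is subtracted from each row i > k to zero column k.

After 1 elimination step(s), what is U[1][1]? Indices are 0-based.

U[1][1] = 4

[col 0] pivot 4
  R1 -= 2*R0 → (0, 4, 3)  (L[1][0] := 2)
  R2 -= 4*R0 → (0, 2, 2)  (L[2][0] := 4)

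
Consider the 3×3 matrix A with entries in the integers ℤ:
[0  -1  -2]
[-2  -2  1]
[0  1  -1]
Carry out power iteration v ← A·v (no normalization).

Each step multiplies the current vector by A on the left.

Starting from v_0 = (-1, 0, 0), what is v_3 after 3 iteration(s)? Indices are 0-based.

v_0 = (-1, 0, 0).
v_1 = A·v_0 = (0, 2, 0).
v_2 = A·v_1 = (-2, -4, 2).
v_3 = A·v_2 = (0, 14, -6).

v_3 = (0, 14, -6)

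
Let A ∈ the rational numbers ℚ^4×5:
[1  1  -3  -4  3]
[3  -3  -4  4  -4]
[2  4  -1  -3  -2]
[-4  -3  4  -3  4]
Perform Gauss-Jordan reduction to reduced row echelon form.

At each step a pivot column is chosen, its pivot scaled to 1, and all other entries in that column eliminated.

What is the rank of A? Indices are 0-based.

rank = 4

step 1: normalize row 0 (÷1) = (1, 1, -3, -4, 3)
  row 1: subtract 3×row0 = (0, -6, 5, 16, -13)
  row 2: subtract 2×row0 = (0, 2, 5, 5, -8)
  row 3: subtract -4×row0 = (0, 1, -8, -19, 16)
step 2: normalize row 1 (÷-6) = (0, 1, -5/6, -8/3, 13/6)
  row 0: subtract 1×row1 = (1, 0, -13/6, -4/3, 5/6)
  row 2: subtract 2×row1 = (0, 0, 20/3, 31/3, -37/3)
  row 3: subtract 1×row1 = (0, 0, -43/6, -49/3, 83/6)
step 3: normalize row 2 (÷20/3) = (0, 0, 1, 31/20, -37/20)
  row 0: subtract -13/6×row2 = (1, 0, 0, 81/40, -127/40)
  row 1: subtract -5/6×row2 = (0, 1, 0, -11/8, 5/8)
  row 3: subtract -43/6×row2 = (0, 0, 0, -209/40, 23/40)
step 4: normalize row 3 (÷-209/40) = (0, 0, 0, 1, -23/209)
  row 0: subtract 81/40×row3 = (1, 0, 0, 0, -617/209)
  row 1: subtract -11/8×row3 = (0, 1, 0, 0, 9/19)
  row 2: subtract 31/20×row3 = (0, 0, 1, 0, -351/209)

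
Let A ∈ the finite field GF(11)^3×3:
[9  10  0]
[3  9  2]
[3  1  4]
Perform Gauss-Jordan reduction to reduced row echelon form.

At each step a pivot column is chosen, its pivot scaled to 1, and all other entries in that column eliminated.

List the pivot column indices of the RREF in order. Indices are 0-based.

pivot columns: 0, 1, 2

[1] R0 /= 9  ⇒  (1, 6, 0)
     R1 -= 3·R0  ⇒  (0, 2, 2)
     R2 -= 3·R0  ⇒  (0, 5, 4)
[2] R1 /= 2  ⇒  (0, 1, 1)
     R0 -= 6·R1  ⇒  (1, 0, 5)
     R2 -= 5·R1  ⇒  (0, 0, 10)
[3] R2 /= 10  ⇒  (0, 0, 1)
     R0 -= 5·R2  ⇒  (1, 0, 0)
     R1 -= 1·R2  ⇒  (0, 1, 0)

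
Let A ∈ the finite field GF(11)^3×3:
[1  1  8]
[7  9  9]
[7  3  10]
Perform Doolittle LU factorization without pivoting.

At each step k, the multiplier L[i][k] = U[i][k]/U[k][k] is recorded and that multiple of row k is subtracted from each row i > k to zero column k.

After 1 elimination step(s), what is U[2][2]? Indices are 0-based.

k=0: U[0][0]=1
  eliminate (1,0): mult=7, new row 1: (0, 2, 8); set L[1][0]=7
  eliminate (2,0): mult=7, new row 2: (0, 7, 9); set L[2][0]=7

U[2][2] = 9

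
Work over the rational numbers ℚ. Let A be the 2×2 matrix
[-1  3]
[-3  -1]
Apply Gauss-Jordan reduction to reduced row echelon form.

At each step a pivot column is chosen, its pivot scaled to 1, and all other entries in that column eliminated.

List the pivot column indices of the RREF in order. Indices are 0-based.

pivot columns: 0, 1

pivot(0,0)=-1: scale R0 → (1, -3)
  clear (1,0): R1 −= (-3)R0 → (0, -10)
pivot(1,1)=-10: scale R1 → (0, 1)
  clear (0,1): R0 −= (-3)R1 → (1, 0)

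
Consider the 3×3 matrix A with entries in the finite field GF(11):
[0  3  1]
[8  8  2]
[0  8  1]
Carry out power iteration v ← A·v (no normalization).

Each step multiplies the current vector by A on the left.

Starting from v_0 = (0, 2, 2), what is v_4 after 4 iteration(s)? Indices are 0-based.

v_4 = (9, 8, 8)

v_0 = (0, 2, 2).
v_1 = A·v_0 = (8, 9, 7).
v_2 = A·v_1 = (1, 7, 2).
v_3 = A·v_2 = (1, 2, 3).
v_4 = A·v_3 = (9, 8, 8).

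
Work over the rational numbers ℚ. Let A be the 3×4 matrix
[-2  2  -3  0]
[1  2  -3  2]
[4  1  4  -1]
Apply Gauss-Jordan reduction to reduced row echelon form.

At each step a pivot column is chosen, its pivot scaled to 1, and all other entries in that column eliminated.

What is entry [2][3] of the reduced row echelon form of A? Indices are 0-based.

M[2][3] = -26/33

pivot(0,0)=-2: scale R0 → (1, -1, 3/2, 0)
  clear (1,0): R1 −= (1)R0 → (0, 3, -9/2, 2)
  clear (2,0): R2 −= (4)R0 → (0, 5, -2, -1)
pivot(1,1)=3: scale R1 → (0, 1, -3/2, 2/3)
  clear (0,1): R0 −= (-1)R1 → (1, 0, 0, 2/3)
  clear (2,1): R2 −= (5)R1 → (0, 0, 11/2, -13/3)
pivot(2,2)=11/2: scale R2 → (0, 0, 1, -26/33)
  clear (1,2): R1 −= (-3/2)R2 → (0, 1, 0, -17/33)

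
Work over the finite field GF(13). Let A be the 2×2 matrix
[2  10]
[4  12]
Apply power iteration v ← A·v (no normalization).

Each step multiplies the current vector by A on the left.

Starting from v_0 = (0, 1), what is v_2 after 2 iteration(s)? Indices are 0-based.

v_0 = (0, 1).
v_1 = A·v_0 = (10, 12).
v_2 = A·v_1 = (10, 2).

v_2 = (10, 2)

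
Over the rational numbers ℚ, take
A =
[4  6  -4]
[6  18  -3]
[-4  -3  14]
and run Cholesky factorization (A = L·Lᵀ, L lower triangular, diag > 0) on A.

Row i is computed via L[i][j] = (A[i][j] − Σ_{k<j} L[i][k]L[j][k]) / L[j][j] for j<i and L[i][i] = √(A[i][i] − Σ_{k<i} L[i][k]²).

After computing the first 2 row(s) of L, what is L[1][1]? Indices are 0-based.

L[1][1] = 3

Step 1: L[0][0] = √(4) = 2.
  L[1][0] = (6) / L[0][0] = 3.
Step 2: L[1][1] = √(9) = 3.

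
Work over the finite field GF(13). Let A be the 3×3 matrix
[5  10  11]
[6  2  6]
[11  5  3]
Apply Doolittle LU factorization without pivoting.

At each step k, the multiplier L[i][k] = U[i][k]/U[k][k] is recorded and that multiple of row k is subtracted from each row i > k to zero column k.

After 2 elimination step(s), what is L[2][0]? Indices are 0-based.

L[2][0] = 10

k=0: U[0][0]=5
  eliminate (1,0): mult=9, new row 1: (0, 3, 11); set L[1][0]=9
  eliminate (2,0): mult=10, new row 2: (0, 9, 10); set L[2][0]=10
k=1: U[1][1]=3
  eliminate (2,1): mult=3, new row 2: (0, 0, 3); set L[2][1]=3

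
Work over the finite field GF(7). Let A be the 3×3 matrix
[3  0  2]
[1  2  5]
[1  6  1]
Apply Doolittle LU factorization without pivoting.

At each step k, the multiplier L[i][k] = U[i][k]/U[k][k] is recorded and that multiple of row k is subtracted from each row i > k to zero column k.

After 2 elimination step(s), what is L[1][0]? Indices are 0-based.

k=0: U[0][0]=3
  eliminate (1,0): mult=5, new row 1: (0, 2, 2); set L[1][0]=5
  eliminate (2,0): mult=5, new row 2: (0, 6, 5); set L[2][0]=5
k=1: U[1][1]=2
  eliminate (2,1): mult=3, new row 2: (0, 0, 6); set L[2][1]=3

L[1][0] = 5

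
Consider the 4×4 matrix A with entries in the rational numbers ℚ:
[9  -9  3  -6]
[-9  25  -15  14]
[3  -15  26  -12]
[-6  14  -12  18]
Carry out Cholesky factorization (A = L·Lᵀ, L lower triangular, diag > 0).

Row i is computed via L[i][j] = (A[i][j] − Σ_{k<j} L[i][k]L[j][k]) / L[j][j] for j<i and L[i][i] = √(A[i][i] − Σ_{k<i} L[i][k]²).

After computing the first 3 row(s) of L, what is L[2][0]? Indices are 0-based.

Step 1: L[0][0] = √(9) = 3.
  L[1][0] = (-9) / L[0][0] = -3.
Step 2: L[1][1] = √(16) = 4.
  L[2][0] = (3) / L[0][0] = 1.
  L[2][1] = (-12) / L[1][1] = -3.
Step 3: L[2][2] = √(16) = 4.

L[2][0] = 1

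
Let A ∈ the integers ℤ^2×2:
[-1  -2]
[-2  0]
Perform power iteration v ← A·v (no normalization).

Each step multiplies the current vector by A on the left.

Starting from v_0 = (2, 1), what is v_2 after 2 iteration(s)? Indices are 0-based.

v_2 = (12, 8)

v_0 = (2, 1).
v_1 = A·v_0 = (-4, -4).
v_2 = A·v_1 = (12, 8).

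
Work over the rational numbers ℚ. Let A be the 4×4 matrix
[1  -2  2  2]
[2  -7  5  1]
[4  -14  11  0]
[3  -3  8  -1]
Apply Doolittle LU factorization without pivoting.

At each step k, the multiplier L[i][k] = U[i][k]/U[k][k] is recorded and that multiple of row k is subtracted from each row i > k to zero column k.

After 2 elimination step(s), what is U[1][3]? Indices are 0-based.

[col 0] pivot 1
  R1 -= 2*R0 → (0, -3, 1, -3)  (L[1][0] := 2)
  R2 -= 4*R0 → (0, -6, 3, -8)  (L[2][0] := 4)
  R3 -= 3*R0 → (0, 3, 2, -7)  (L[3][0] := 3)
[col 1] pivot -3
  R2 -= 2*R1 → (0, 0, 1, -2)  (L[2][1] := 2)
  R3 -= -1*R1 → (0, 0, 3, -10)  (L[3][1] := -1)

U[1][3] = -3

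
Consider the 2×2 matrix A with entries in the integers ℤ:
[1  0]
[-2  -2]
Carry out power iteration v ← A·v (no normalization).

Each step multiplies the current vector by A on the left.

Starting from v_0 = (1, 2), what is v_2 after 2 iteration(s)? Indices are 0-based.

v_2 = (1, 10)

v_0 = (1, 2).
v_1 = A·v_0 = (1, -6).
v_2 = A·v_1 = (1, 10).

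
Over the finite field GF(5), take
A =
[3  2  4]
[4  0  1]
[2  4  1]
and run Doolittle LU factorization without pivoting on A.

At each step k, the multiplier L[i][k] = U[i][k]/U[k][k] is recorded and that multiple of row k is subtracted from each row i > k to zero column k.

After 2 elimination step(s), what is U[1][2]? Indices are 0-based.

U[1][2] = 4

Step 1: pivot at (0,0) is 3.
  row1 ← row1 − (3)·row0  ⇒  L[1][0]=3, U row1=(0, 4, 4)
  row2 ← row2 − (4)·row0  ⇒  L[2][0]=4, U row2=(0, 1, 0)
Step 2: pivot at (1,1) is 4.
  row2 ← row2 − (4)·row1  ⇒  L[2][1]=4, U row2=(0, 0, 4)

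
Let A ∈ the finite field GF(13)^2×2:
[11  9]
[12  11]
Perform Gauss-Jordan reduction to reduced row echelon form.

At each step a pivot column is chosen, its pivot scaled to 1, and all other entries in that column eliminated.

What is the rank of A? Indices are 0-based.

rank = 1

pivot(0,0)=11: scale R0 → (1, 2)
  clear (1,0): R1 −= (12)R0 → (0, 0)
col 1: no nonzero at/below row 1; advance.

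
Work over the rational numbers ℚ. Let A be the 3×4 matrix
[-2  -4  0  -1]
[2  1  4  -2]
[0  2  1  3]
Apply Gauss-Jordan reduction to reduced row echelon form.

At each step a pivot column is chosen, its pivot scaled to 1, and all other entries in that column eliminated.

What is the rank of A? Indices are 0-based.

step 1: normalize row 0 (÷-2) = (1, 2, 0, 1/2)
  row 1: subtract 2×row0 = (0, -3, 4, -3)
step 2: normalize row 1 (÷-3) = (0, 1, -4/3, 1)
  row 0: subtract 2×row1 = (1, 0, 8/3, -3/2)
  row 2: subtract 2×row1 = (0, 0, 11/3, 1)
step 3: normalize row 2 (÷11/3) = (0, 0, 1, 3/11)
  row 0: subtract 8/3×row2 = (1, 0, 0, -49/22)
  row 1: subtract -4/3×row2 = (0, 1, 0, 15/11)

rank = 3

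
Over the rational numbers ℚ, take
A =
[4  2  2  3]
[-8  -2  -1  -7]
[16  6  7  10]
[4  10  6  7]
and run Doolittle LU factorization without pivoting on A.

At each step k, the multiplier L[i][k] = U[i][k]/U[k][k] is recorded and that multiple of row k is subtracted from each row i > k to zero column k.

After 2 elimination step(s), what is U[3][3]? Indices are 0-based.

Step 1: pivot at (0,0) is 4.
  row1 ← row1 − (-2)·row0  ⇒  L[1][0]=-2, U row1=(0, 2, 3, -1)
  row2 ← row2 − (4)·row0  ⇒  L[2][0]=4, U row2=(0, -2, -1, -2)
  row3 ← row3 − (1)·row0  ⇒  L[3][0]=1, U row3=(0, 8, 4, 4)
Step 2: pivot at (1,1) is 2.
  row2 ← row2 − (-1)·row1  ⇒  L[2][1]=-1, U row2=(0, 0, 2, -3)
  row3 ← row3 − (4)·row1  ⇒  L[3][1]=4, U row3=(0, 0, -8, 8)

U[3][3] = 8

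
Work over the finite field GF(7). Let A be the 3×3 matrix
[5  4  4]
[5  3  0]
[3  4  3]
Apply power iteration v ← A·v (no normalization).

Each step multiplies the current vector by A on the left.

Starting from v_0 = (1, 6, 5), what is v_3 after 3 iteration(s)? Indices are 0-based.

v_0 = (1, 6, 5).
v_1 = A·v_0 = (0, 2, 0).
v_2 = A·v_1 = (1, 6, 1).
v_3 = A·v_2 = (5, 2, 2).

v_3 = (5, 2, 2)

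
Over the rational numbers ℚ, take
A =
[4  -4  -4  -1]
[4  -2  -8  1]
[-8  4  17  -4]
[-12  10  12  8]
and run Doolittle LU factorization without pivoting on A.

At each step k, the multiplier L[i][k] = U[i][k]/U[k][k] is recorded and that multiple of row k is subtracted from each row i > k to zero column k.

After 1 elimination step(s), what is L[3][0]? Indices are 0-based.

L[3][0] = -3

Step 1: pivot at (0,0) is 4.
  row1 ← row1 − (1)·row0  ⇒  L[1][0]=1, U row1=(0, 2, -4, 2)
  row2 ← row2 − (-2)·row0  ⇒  L[2][0]=-2, U row2=(0, -4, 9, -6)
  row3 ← row3 − (-3)·row0  ⇒  L[3][0]=-3, U row3=(0, -2, 0, 5)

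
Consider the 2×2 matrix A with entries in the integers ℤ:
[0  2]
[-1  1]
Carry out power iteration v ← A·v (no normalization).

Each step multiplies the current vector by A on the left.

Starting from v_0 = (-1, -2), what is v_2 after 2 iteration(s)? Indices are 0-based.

v_2 = (-2, 3)

v_0 = (-1, -2).
v_1 = A·v_0 = (-4, -1).
v_2 = A·v_1 = (-2, 3).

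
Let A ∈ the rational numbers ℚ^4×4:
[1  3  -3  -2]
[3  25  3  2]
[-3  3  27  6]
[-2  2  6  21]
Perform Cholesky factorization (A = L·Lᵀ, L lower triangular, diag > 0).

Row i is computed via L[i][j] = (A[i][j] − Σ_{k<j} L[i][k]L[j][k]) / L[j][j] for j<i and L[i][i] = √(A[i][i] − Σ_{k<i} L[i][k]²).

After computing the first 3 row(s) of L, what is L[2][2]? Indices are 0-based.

Step 1: L[0][0] = √(1) = 1.
  L[1][0] = (3) / L[0][0] = 3.
Step 2: L[1][1] = √(16) = 4.
  L[2][0] = (-3) / L[0][0] = -3.
  L[2][1] = (12) / L[1][1] = 3.
Step 3: L[2][2] = √(9) = 3.

L[2][2] = 3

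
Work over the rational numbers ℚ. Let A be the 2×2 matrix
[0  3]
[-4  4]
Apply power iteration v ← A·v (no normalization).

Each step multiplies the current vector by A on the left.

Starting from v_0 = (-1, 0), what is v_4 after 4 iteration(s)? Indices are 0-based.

v_0 = (-1, 0).
v_1 = A·v_0 = (0, 4).
v_2 = A·v_1 = (12, 16).
v_3 = A·v_2 = (48, 16).
v_4 = A·v_3 = (48, -128).

v_4 = (48, -128)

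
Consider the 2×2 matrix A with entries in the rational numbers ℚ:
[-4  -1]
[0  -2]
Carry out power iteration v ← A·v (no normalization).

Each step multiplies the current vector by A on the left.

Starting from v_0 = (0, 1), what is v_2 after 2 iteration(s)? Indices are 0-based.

v_2 = (6, 4)

v_0 = (0, 1).
v_1 = A·v_0 = (-1, -2).
v_2 = A·v_1 = (6, 4).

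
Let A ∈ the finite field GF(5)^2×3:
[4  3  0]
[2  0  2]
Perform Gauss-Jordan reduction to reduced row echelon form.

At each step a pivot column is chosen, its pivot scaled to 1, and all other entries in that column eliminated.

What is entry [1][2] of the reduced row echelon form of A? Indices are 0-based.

M[1][2] = 2

pivot(0,0)=4: scale R0 → (1, 2, 0)
  clear (1,0): R1 −= (2)R0 → (0, 1, 2)
pivot(1,1)=1: scale R1 → (0, 1, 2)
  clear (0,1): R0 −= (2)R1 → (1, 0, 1)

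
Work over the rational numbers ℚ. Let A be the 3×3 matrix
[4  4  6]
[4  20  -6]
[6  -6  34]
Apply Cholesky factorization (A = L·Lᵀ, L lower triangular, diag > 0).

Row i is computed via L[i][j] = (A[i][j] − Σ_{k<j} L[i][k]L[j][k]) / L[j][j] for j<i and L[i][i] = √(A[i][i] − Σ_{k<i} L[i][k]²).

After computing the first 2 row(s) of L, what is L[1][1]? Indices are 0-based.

L[1][1] = 4

Step 1: L[0][0] = √(4) = 2.
  L[1][0] = (4) / L[0][0] = 2.
Step 2: L[1][1] = √(16) = 4.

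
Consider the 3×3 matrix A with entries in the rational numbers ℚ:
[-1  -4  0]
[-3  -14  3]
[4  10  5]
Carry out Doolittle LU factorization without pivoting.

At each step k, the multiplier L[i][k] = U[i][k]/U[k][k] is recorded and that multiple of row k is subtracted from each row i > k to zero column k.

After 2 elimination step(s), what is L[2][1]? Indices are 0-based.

[col 0] pivot -1
  R1 -= 3*R0 → (0, -2, 3)  (L[1][0] := 3)
  R2 -= -4*R0 → (0, -6, 5)  (L[2][0] := -4)
[col 1] pivot -2
  R2 -= 3*R1 → (0, 0, -4)  (L[2][1] := 3)

L[2][1] = 3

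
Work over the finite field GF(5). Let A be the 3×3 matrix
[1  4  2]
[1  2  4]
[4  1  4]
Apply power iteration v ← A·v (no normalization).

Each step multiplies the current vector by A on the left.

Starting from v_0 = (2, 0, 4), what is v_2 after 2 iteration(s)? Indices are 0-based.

v_0 = (2, 0, 4).
v_1 = A·v_0 = (0, 3, 4).
v_2 = A·v_1 = (0, 2, 4).

v_2 = (0, 2, 4)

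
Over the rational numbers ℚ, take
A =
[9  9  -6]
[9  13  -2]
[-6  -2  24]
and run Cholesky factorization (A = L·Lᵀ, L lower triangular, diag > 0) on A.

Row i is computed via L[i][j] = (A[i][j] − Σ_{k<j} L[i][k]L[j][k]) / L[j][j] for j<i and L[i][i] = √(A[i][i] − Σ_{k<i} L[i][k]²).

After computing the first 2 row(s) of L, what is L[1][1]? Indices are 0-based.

Step 1: L[0][0] = √(9) = 3.
  L[1][0] = (9) / L[0][0] = 3.
Step 2: L[1][1] = √(4) = 2.

L[1][1] = 2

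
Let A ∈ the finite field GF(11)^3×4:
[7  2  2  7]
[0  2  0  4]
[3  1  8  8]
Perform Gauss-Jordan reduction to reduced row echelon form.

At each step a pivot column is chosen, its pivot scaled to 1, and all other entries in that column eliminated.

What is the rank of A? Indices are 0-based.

rank = 3

step 1: normalize row 0 (÷7) = (1, 5, 5, 1)
  row 2: subtract 3×row0 = (0, 8, 4, 5)
step 2: normalize row 1 (÷2) = (0, 1, 0, 2)
  row 0: subtract 5×row1 = (1, 0, 5, 2)
  row 2: subtract 8×row1 = (0, 0, 4, 0)
step 3: normalize row 2 (÷4) = (0, 0, 1, 0)
  row 0: subtract 5×row2 = (1, 0, 0, 2)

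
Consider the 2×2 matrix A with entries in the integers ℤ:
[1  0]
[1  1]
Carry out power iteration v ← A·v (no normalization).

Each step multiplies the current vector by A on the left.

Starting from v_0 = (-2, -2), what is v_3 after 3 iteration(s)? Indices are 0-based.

v_3 = (-2, -8)

v_0 = (-2, -2).
v_1 = A·v_0 = (-2, -4).
v_2 = A·v_1 = (-2, -6).
v_3 = A·v_2 = (-2, -8).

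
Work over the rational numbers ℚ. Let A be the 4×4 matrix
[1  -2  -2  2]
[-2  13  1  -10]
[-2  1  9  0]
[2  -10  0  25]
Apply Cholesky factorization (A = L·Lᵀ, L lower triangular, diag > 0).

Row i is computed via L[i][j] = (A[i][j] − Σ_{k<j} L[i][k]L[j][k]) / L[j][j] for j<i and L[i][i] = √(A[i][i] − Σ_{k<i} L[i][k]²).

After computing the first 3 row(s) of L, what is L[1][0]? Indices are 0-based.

L[1][0] = -2

Step 1: L[0][0] = √(1) = 1.
  L[1][0] = (-2) / L[0][0] = -2.
Step 2: L[1][1] = √(9) = 3.
  L[2][0] = (-2) / L[0][0] = -2.
  L[2][1] = (-3) / L[1][1] = -1.
Step 3: L[2][2] = √(4) = 2.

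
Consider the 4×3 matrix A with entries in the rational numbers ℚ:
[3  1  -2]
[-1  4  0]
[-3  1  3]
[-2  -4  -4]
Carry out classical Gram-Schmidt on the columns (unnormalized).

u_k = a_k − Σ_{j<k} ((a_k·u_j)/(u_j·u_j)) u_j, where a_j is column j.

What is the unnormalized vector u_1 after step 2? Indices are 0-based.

Step 1: u_0 = a_0 = (3, -1, -3, -2).
Step 2: u_1 = a_1 − (4/23)·u_0 = (11/23, 96/23, 35/23, -84/23).

u_1 = (11/23, 96/23, 35/23, -84/23)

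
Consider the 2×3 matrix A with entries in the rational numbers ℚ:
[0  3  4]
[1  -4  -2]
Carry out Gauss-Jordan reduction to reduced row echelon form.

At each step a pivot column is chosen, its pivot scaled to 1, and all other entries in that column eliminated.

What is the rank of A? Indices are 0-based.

[1] R0 <-> R1
[1] R0 /= 1  ⇒  (1, -4, -2)
[2] R1 /= 3  ⇒  (0, 1, 4/3)
     R0 -= -4·R1  ⇒  (1, 0, 10/3)

rank = 2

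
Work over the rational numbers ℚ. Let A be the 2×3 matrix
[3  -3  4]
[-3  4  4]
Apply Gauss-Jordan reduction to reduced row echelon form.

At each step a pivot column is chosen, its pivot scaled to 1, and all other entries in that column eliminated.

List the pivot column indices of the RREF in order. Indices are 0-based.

pivot columns: 0, 1

pivot(0,0)=3: scale R0 → (1, -1, 4/3)
  clear (1,0): R1 −= (-3)R0 → (0, 1, 8)
pivot(1,1)=1: scale R1 → (0, 1, 8)
  clear (0,1): R0 −= (-1)R1 → (1, 0, 28/3)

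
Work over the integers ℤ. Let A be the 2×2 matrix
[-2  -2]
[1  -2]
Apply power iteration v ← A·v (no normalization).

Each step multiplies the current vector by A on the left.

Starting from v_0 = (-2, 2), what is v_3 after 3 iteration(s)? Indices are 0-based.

v_0 = (-2, 2).
v_1 = A·v_0 = (0, -6).
v_2 = A·v_1 = (12, 12).
v_3 = A·v_2 = (-48, -12).

v_3 = (-48, -12)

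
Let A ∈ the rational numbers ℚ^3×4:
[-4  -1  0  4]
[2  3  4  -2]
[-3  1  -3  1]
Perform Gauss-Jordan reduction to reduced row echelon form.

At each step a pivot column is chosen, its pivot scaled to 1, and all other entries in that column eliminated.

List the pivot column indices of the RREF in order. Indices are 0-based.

pivot(0,0)=-4: scale R0 → (1, 1/4, 0, -1)
  clear (1,0): R1 −= (2)R0 → (0, 5/2, 4, 0)
  clear (2,0): R2 −= (-3)R0 → (0, 7/4, -3, -2)
pivot(1,1)=5/2: scale R1 → (0, 1, 8/5, 0)
  clear (0,1): R0 −= (1/4)R1 → (1, 0, -2/5, -1)
  clear (2,1): R2 −= (7/4)R1 → (0, 0, -29/5, -2)
pivot(2,2)=-29/5: scale R2 → (0, 0, 1, 10/29)
  clear (0,2): R0 −= (-2/5)R2 → (1, 0, 0, -25/29)
  clear (1,2): R1 −= (8/5)R2 → (0, 1, 0, -16/29)

pivot columns: 0, 1, 2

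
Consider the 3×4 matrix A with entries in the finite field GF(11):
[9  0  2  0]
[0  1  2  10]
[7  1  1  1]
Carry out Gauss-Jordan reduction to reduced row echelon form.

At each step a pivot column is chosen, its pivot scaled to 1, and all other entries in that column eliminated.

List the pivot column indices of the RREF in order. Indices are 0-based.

pivot columns: 0, 1, 2

[1] R0 /= 9  ⇒  (1, 0, 10, 0)
     R2 -= 7·R0  ⇒  (0, 1, 8, 1)
[2] R1 /= 1  ⇒  (0, 1, 2, 10)
     R2 -= 1·R1  ⇒  (0, 0, 6, 2)
[3] R2 /= 6  ⇒  (0, 0, 1, 4)
     R0 -= 10·R2  ⇒  (1, 0, 0, 4)
     R1 -= 2·R2  ⇒  (0, 1, 0, 2)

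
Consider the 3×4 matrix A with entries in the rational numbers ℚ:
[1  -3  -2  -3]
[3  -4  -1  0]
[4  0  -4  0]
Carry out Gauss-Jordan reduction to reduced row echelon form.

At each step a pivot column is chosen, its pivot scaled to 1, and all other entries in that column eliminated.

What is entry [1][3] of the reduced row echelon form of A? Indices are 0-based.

[1] R0 /= 1  ⇒  (1, -3, -2, -3)
     R1 -= 3·R0  ⇒  (0, 5, 5, 9)
     R2 -= 4·R0  ⇒  (0, 12, 4, 12)
[2] R1 /= 5  ⇒  (0, 1, 1, 9/5)
     R0 -= -3·R1  ⇒  (1, 0, 1, 12/5)
     R2 -= 12·R1  ⇒  (0, 0, -8, -48/5)
[3] R2 /= -8  ⇒  (0, 0, 1, 6/5)
     R0 -= 1·R2  ⇒  (1, 0, 0, 6/5)
     R1 -= 1·R2  ⇒  (0, 1, 0, 3/5)

M[1][3] = 3/5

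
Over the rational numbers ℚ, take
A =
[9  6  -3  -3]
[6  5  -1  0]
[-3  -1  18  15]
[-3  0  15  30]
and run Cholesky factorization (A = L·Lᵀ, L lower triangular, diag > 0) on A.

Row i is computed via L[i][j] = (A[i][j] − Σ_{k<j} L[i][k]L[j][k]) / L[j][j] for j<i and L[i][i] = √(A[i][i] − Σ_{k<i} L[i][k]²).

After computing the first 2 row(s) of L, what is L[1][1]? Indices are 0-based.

Step 1: L[0][0] = √(9) = 3.
  L[1][0] = (6) / L[0][0] = 2.
Step 2: L[1][1] = √(1) = 1.

L[1][1] = 1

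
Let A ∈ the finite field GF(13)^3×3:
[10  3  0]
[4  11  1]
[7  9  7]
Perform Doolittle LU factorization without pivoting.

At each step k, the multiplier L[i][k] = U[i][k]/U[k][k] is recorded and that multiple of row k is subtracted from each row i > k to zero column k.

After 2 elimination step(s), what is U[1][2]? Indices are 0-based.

[col 0] pivot 10
  R1 -= 3*R0 → (0, 2, 1)  (L[1][0] := 3)
  R2 -= 2*R0 → (0, 3, 7)  (L[2][0] := 2)
[col 1] pivot 2
  R2 -= 8*R1 → (0, 0, 12)  (L[2][1] := 8)

U[1][2] = 1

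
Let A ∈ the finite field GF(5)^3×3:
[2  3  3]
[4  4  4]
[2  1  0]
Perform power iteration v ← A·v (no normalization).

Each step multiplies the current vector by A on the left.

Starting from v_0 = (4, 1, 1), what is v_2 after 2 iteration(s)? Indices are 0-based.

v_0 = (4, 1, 1).
v_1 = A·v_0 = (4, 4, 4).
v_2 = A·v_1 = (2, 3, 2).

v_2 = (2, 3, 2)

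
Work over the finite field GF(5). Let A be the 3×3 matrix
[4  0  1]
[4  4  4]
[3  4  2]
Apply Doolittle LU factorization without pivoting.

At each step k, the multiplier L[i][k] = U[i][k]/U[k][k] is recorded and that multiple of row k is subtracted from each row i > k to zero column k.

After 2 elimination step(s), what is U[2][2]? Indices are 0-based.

k=0: U[0][0]=4
  eliminate (1,0): mult=1, new row 1: (0, 4, 3); set L[1][0]=1
  eliminate (2,0): mult=2, new row 2: (0, 4, 0); set L[2][0]=2
k=1: U[1][1]=4
  eliminate (2,1): mult=1, new row 2: (0, 0, 2); set L[2][1]=1

U[2][2] = 2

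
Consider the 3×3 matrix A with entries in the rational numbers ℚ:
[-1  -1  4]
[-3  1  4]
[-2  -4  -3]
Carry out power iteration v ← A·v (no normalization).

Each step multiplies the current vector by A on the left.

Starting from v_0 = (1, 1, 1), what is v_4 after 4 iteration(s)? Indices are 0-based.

v_4 = (500, 500, -1425)

v_0 = (1, 1, 1).
v_1 = A·v_0 = (2, 2, -9).
v_2 = A·v_1 = (-40, -40, 15).
v_3 = A·v_2 = (140, 140, 195).
v_4 = A·v_3 = (500, 500, -1425).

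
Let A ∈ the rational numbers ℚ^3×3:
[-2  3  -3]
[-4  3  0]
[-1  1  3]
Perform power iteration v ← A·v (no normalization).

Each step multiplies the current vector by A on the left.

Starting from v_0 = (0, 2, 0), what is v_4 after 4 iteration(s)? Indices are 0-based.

v_4 = (-18, 90, 54)

v_0 = (0, 2, 0).
v_1 = A·v_0 = (6, 6, 2).
v_2 = A·v_1 = (0, -6, 6).
v_3 = A·v_2 = (-36, -18, 12).
v_4 = A·v_3 = (-18, 90, 54).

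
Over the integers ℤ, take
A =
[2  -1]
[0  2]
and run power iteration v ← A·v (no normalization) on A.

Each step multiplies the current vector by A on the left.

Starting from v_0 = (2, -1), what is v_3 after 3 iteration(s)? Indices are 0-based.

v_0 = (2, -1).
v_1 = A·v_0 = (5, -2).
v_2 = A·v_1 = (12, -4).
v_3 = A·v_2 = (28, -8).

v_3 = (28, -8)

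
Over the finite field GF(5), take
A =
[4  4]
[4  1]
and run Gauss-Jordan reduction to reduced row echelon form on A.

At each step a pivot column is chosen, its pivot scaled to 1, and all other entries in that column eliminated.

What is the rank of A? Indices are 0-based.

rank = 2

step 1: normalize row 0 (÷4) = (1, 1)
  row 1: subtract 4×row0 = (0, 2)
step 2: normalize row 1 (÷2) = (0, 1)
  row 0: subtract 1×row1 = (1, 0)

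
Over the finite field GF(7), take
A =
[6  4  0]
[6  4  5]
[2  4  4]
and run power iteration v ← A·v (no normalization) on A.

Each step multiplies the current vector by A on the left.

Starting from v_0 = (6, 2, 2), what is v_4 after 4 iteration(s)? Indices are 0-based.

v_0 = (6, 2, 2).
v_1 = A·v_0 = (2, 5, 0).
v_2 = A·v_1 = (4, 4, 3).
v_3 = A·v_2 = (5, 6, 1).
v_4 = A·v_3 = (5, 3, 3).

v_4 = (5, 3, 3)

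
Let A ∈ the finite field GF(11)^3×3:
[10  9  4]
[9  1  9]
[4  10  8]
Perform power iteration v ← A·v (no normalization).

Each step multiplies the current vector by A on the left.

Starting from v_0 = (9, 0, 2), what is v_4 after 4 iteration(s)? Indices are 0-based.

v_0 = (9, 0, 2).
v_1 = A·v_0 = (10, 0, 8).
v_2 = A·v_1 = (0, 8, 5).
v_3 = A·v_2 = (4, 9, 10).
v_4 = A·v_3 = (7, 3, 10).

v_4 = (7, 3, 10)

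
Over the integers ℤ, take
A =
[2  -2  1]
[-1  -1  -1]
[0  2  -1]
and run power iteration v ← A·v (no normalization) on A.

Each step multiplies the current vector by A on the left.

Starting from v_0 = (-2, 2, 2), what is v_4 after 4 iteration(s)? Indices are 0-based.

v_4 = (-54, 6, -6)

v_0 = (-2, 2, 2).
v_1 = A·v_0 = (-6, -2, 2).
v_2 = A·v_1 = (-6, 6, -6).
v_3 = A·v_2 = (-30, 6, 18).
v_4 = A·v_3 = (-54, 6, -6).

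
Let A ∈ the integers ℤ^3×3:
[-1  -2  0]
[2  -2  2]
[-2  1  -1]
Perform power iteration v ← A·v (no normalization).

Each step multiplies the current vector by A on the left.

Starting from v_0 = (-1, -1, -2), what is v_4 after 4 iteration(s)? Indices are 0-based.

v_0 = (-1, -1, -2).
v_1 = A·v_0 = (3, -4, 3).
v_2 = A·v_1 = (5, 20, -13).
v_3 = A·v_2 = (-45, -56, 23).
v_4 = A·v_3 = (157, 68, 11).

v_4 = (157, 68, 11)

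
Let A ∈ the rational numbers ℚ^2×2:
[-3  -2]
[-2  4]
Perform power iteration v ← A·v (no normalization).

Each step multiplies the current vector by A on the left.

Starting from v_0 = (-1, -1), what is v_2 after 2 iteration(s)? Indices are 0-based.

v_0 = (-1, -1).
v_1 = A·v_0 = (5, -2).
v_2 = A·v_1 = (-11, -18).

v_2 = (-11, -18)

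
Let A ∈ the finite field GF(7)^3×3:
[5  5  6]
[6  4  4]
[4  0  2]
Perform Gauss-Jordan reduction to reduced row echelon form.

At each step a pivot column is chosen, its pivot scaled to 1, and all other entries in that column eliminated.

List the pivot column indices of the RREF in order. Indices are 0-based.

[1] R0 /= 5  ⇒  (1, 1, 4)
     R1 -= 6·R0  ⇒  (0, 5, 1)
     R2 -= 4·R0  ⇒  (0, 3, 0)
[2] R1 /= 5  ⇒  (0, 1, 3)
     R0 -= 1·R1  ⇒  (1, 0, 1)
     R2 -= 3·R1  ⇒  (0, 0, 5)
[3] R2 /= 5  ⇒  (0, 0, 1)
     R0 -= 1·R2  ⇒  (1, 0, 0)
     R1 -= 3·R2  ⇒  (0, 1, 0)

pivot columns: 0, 1, 2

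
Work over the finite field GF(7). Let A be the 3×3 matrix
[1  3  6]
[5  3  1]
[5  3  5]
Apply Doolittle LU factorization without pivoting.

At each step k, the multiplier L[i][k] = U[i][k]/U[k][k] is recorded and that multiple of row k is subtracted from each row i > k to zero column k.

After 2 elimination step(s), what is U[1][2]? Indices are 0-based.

Step 1: pivot at (0,0) is 1.
  row1 ← row1 − (5)·row0  ⇒  L[1][0]=5, U row1=(0, 2, 6)
  row2 ← row2 − (5)·row0  ⇒  L[2][0]=5, U row2=(0, 2, 3)
Step 2: pivot at (1,1) is 2.
  row2 ← row2 − (1)·row1  ⇒  L[2][1]=1, U row2=(0, 0, 4)

U[1][2] = 6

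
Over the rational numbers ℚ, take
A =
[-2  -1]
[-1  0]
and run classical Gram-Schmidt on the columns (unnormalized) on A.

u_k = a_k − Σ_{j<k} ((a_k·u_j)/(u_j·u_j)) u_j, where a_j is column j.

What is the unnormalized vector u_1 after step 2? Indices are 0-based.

u_1 = (-1/5, 2/5)

Step 1: u_0 = a_0 = (-2, -1).
Step 2: u_1 = a_1 − (2/5)·u_0 = (-1/5, 2/5).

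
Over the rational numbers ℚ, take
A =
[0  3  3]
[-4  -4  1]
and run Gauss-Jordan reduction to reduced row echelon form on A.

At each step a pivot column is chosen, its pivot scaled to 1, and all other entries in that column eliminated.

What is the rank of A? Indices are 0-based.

[1] R0 <-> R1
[1] R0 /= -4  ⇒  (1, 1, -1/4)
[2] R1 /= 3  ⇒  (0, 1, 1)
     R0 -= 1·R1  ⇒  (1, 0, -5/4)

rank = 2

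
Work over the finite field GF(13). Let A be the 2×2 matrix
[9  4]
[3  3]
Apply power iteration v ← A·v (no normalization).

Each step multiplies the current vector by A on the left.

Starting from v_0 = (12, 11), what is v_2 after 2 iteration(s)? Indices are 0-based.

v_0 = (12, 11).
v_1 = A·v_0 = (9, 4).
v_2 = A·v_1 = (6, 0).

v_2 = (6, 0)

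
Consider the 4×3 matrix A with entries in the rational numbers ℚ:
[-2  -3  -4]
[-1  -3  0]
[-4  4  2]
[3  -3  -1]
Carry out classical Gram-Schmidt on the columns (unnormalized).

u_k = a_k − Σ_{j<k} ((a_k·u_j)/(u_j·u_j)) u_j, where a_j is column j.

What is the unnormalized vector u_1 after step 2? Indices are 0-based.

Step 1: u_0 = a_0 = (-2, -1, -4, 3).
Step 2: u_1 = a_1 − (-8/15)·u_0 = (-61/15, -53/15, 28/15, -7/5).

u_1 = (-61/15, -53/15, 28/15, -7/5)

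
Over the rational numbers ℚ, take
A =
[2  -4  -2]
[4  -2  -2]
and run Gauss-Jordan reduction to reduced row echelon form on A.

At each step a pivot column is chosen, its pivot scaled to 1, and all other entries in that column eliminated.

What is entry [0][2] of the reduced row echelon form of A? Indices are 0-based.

M[0][2] = -1/3

[1] R0 /= 2  ⇒  (1, -2, -1)
     R1 -= 4·R0  ⇒  (0, 6, 2)
[2] R1 /= 6  ⇒  (0, 1, 1/3)
     R0 -= -2·R1  ⇒  (1, 0, -1/3)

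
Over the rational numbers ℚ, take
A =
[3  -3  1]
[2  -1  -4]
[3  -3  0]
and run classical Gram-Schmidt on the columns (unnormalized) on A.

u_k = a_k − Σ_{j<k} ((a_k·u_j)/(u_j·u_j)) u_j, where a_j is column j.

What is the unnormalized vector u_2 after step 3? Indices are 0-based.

u_2 = (1/2, 0, -1/2)

Step 1: u_0 = a_0 = (3, 2, 3).
Step 2: u_1 = a_1 − (-10/11)·u_0 = (-3/11, 9/11, -3/11).
Step 3: u_2 = a_2 − (-5/22)·u_0 − (-13/3)·u_1 = (1/2, 0, -1/2).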